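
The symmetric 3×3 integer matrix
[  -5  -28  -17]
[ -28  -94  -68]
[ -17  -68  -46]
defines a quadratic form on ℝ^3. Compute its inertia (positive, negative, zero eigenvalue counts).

step 0: pivot -5 → sign −
step 1: pivot 314/5 → sign +
step 2: pivot 3/157 → sign +
signature = (2, 1, 0)

Answer: (2, 1, 0)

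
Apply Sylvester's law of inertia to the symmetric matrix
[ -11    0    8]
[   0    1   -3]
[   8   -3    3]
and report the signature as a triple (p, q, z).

step 0: pivot -11 → sign −
step 1: pivot 1 → sign +
step 2: pivot -2/11 → sign −
signature = (1, 2, 0)

Answer: (1, 2, 0)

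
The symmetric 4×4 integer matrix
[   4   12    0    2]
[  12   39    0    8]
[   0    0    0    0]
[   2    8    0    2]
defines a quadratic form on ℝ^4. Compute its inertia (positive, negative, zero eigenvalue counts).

Answer: (2, 1, 1)

Derivation:
step 0: pivot 4 → sign +
step 1: pivot 3 → sign +
step 2: pivot -1/3 → sign −
step 3: row/col 3 already zero → sign 0
signature = (2, 1, 1)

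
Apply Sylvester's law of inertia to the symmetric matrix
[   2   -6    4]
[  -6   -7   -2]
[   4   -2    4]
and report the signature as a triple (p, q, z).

Answer: (1, 1, 1)

Derivation:
step 0: pivot 2 → sign +
step 1: pivot -25 → sign −
step 2: row/col 2 already zero → sign 0
signature = (1, 1, 1)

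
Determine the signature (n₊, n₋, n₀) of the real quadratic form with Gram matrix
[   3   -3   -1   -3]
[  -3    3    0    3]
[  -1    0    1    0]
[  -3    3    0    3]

Answer: (2, 1, 1)

Derivation:
step 0: pivot 3 → sign +
step 1: pivot 2/3 → sign +
step 2: pivot -3/2 → sign −
step 3: row/col 3 already zero → sign 0
signature = (2, 1, 1)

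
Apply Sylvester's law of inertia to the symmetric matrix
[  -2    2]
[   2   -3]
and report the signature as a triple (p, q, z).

step 0: pivot -2 → sign −
step 1: pivot -1 → sign −
signature = (0, 2, 0)

Answer: (0, 2, 0)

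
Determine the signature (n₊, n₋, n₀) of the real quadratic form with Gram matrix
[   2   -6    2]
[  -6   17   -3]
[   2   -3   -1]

step 0: pivot 2 → sign +
step 1: pivot -1 → sign −
step 2: pivot 6 → sign +
signature = (2, 1, 0)

Answer: (2, 1, 0)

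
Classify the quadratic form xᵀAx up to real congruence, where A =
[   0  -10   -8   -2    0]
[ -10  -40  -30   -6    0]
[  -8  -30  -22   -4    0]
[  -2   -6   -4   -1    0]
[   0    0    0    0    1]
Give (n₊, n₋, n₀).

Answer: (3, 2, 0)

Derivation:
step 0: pivot -40 → sign −
step 1: pivot 5/2 → sign +
step 2: pivot 2/5 → sign +
step 3: pivot -3/5 → sign −
step 4: pivot 1 → sign +
signature = (3, 2, 0)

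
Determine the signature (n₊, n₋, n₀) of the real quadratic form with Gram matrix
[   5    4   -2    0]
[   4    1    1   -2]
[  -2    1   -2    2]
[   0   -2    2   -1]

Answer: (3, 1, 0)

Derivation:
step 0: pivot 5 → sign +
step 1: pivot -11/5 → sign −
step 2: pivot 3/11 → sign +
step 3: pivot 1/3 → sign +
signature = (3, 1, 0)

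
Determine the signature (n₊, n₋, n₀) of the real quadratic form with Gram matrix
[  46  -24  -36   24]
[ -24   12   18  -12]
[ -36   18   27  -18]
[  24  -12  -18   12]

step 0: pivot 46 → sign +
step 1: pivot -12/23 → sign −
step 2: row/col 2 already zero → sign 0
step 3: row/col 3 already zero → sign 0
signature = (1, 1, 2)

Answer: (1, 1, 2)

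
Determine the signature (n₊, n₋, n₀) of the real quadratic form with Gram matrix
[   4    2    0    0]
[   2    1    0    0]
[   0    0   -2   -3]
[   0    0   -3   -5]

Answer: (1, 2, 1)

Derivation:
step 0: pivot 4 → sign +
step 1: pivot -2 → sign −
step 2: pivot -1/2 → sign −
step 3: row/col 3 already zero → sign 0
signature = (1, 2, 1)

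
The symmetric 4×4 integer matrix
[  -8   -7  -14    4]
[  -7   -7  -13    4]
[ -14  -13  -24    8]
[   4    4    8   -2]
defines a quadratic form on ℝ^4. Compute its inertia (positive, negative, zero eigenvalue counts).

Answer: (1, 2, 1)

Derivation:
step 0: pivot -8 → sign −
step 1: pivot -7/8 → sign −
step 2: pivot 8/7 → sign +
step 3: row/col 3 already zero → sign 0
signature = (1, 2, 1)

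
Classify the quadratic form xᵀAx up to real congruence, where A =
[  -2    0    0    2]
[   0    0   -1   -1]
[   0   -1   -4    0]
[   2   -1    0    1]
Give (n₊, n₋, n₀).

Answer: (1, 3, 0)

Derivation:
step 0: pivot -2 → sign −
step 1: pivot -4 → sign −
step 2: pivot 1/4 → sign +
step 3: pivot -1 → sign −
signature = (1, 3, 0)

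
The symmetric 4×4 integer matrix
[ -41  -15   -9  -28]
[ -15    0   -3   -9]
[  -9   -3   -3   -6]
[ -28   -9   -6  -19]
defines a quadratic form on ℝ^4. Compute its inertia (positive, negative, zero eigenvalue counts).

Answer: (1, 3, 0)

Derivation:
step 0: pivot -41 → sign −
step 1: pivot 225/41 → sign +
step 2: pivot -26/25 → sign −
step 3: pivot -2/13 → sign −
signature = (1, 3, 0)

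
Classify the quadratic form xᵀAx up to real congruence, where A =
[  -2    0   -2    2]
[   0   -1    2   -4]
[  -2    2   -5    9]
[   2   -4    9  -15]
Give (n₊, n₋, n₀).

step 0: pivot -2 → sign −
step 1: pivot -1 → sign −
step 2: pivot 1 → sign +
step 3: pivot 2 → sign +
signature = (2, 2, 0)

Answer: (2, 2, 0)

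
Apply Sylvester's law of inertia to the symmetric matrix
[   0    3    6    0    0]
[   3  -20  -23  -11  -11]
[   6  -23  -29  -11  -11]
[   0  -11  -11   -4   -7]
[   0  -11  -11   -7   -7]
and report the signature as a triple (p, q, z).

step 0: pivot -20 → sign −
step 1: pivot 9/20 → sign +
step 2: pivot -17 → sign −
step 3: pivot 53/17 → sign +
step 4: pivot 6/53 → sign +
signature = (3, 2, 0)

Answer: (3, 2, 0)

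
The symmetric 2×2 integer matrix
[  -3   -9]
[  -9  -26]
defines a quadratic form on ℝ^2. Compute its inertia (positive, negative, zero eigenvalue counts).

Answer: (1, 1, 0)

Derivation:
step 0: pivot -3 → sign −
step 1: pivot 1 → sign +
signature = (1, 1, 0)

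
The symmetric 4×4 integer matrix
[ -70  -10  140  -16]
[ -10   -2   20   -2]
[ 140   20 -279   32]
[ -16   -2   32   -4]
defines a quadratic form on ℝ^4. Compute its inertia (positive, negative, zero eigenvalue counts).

step 0: pivot -70 → sign −
step 1: pivot -4/7 → sign −
step 2: pivot 1 → sign +
step 3: pivot -1/5 → sign −
signature = (1, 3, 0)

Answer: (1, 3, 0)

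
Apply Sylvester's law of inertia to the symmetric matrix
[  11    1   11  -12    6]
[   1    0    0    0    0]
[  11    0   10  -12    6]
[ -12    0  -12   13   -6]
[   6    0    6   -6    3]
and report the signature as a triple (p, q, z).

step 0: pivot 11 → sign +
step 1: pivot -1/11 → sign −
step 2: pivot 10 → sign +
step 3: pivot -7/5 → sign −
step 4: pivot 3/7 → sign +
signature = (3, 2, 0)

Answer: (3, 2, 0)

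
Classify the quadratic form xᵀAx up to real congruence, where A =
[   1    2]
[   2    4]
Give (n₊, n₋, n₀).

Answer: (1, 0, 1)

Derivation:
step 0: pivot 1 → sign +
step 1: row/col 1 already zero → sign 0
signature = (1, 0, 1)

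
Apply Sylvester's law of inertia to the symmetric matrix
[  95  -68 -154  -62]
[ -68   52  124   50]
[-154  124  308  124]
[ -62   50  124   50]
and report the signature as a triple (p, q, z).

step 0: pivot 95 → sign +
step 1: pivot 316/95 → sign +
step 2: pivot 108/79 → sign +
step 3: row/col 3 already zero → sign 0
signature = (3, 0, 1)

Answer: (3, 0, 1)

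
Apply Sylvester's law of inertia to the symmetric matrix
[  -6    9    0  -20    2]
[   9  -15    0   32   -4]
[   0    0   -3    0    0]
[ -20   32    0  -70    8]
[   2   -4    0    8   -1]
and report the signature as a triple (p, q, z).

Answer: (1, 4, 0)

Derivation:
step 0: pivot -6 → sign −
step 1: pivot -3/2 → sign −
step 2: pivot -3 → sign −
step 3: pivot -2/3 → sign −
step 4: pivot 1/3 → sign +
signature = (1, 4, 0)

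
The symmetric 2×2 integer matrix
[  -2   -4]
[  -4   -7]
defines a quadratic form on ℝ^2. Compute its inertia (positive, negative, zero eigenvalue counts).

Answer: (1, 1, 0)

Derivation:
step 0: pivot -2 → sign −
step 1: pivot 1 → sign +
signature = (1, 1, 0)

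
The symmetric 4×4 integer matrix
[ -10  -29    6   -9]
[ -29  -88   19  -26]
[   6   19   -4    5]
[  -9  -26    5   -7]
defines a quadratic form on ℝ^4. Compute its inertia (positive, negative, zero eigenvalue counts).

Answer: (2, 2, 0)

Derivation:
step 0: pivot -10 → sign −
step 1: pivot -39/10 → sign −
step 2: pivot 10/39 → sign +
step 3: pivot 3/5 → sign +
signature = (2, 2, 0)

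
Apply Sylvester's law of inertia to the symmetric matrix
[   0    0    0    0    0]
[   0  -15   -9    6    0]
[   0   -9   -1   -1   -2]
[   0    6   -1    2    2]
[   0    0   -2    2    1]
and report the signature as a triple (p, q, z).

Answer: (2, 2, 1)

Derivation:
step 0: pivot -15 → sign −
step 1: pivot 22/5 → sign +
step 2: pivot -9/22 → sign −
step 3: pivot 1/9 → sign +
step 4: row/col 4 already zero → sign 0
signature = (2, 2, 1)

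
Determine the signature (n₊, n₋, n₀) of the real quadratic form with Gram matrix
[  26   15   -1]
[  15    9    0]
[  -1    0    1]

Answer: (2, 0, 1)

Derivation:
step 0: pivot 26 → sign +
step 1: pivot 9/26 → sign +
step 2: row/col 2 already zero → sign 0
signature = (2, 0, 1)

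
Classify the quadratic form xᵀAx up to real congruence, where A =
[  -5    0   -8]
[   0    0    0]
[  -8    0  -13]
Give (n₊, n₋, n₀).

Answer: (0, 2, 1)

Derivation:
step 0: pivot -5 → sign −
step 1: pivot -1/5 → sign −
step 2: row/col 2 already zero → sign 0
signature = (0, 2, 1)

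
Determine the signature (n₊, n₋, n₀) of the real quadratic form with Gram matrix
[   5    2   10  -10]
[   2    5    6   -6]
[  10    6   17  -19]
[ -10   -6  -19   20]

step 0: pivot 5 → sign +
step 1: pivot 21/5 → sign +
step 2: pivot -83/21 → sign −
step 3: pivot 1/83 → sign +
signature = (3, 1, 0)

Answer: (3, 1, 0)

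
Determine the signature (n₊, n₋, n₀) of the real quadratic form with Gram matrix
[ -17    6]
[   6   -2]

step 0: pivot -17 → sign −
step 1: pivot 2/17 → sign +
signature = (1, 1, 0)

Answer: (1, 1, 0)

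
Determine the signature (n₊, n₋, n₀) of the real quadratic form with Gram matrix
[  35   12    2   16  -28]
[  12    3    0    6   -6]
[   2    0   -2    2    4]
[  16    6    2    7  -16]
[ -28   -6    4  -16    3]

step 0: pivot 35 → sign +
step 1: pivot -39/35 → sign −
step 2: pivot -22/13 → sign −
step 3: pivot 3/11 → sign +
step 4: pivot -1 → sign −
signature = (2, 3, 0)

Answer: (2, 3, 0)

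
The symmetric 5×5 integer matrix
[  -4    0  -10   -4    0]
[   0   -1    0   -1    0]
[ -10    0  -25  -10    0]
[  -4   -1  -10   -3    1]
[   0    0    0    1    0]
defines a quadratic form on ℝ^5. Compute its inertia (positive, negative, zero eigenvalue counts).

Answer: (1, 3, 1)

Derivation:
step 0: pivot -4 → sign −
step 1: pivot -1 → sign −
step 2: pivot 2 → sign +
step 3: pivot -1/2 → sign −
step 4: row/col 4 already zero → sign 0
signature = (1, 3, 1)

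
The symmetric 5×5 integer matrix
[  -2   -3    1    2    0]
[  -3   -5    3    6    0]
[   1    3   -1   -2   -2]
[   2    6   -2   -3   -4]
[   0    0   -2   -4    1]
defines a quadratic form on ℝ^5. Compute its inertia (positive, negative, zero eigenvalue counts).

Answer: (2, 2, 1)

Derivation:
step 0: pivot -2 → sign −
step 1: pivot -1/2 → sign −
step 2: pivot 4 → sign +
step 3: pivot 1 → sign +
step 4: row/col 4 already zero → sign 0
signature = (2, 2, 1)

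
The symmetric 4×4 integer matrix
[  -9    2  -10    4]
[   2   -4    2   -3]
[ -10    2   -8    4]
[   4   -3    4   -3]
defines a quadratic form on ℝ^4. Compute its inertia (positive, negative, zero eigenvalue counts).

Answer: (1, 2, 1)

Derivation:
step 0: pivot -9 → sign −
step 1: pivot -32/9 → sign −
step 2: pivot 25/8 → sign +
step 3: row/col 3 already zero → sign 0
signature = (1, 2, 1)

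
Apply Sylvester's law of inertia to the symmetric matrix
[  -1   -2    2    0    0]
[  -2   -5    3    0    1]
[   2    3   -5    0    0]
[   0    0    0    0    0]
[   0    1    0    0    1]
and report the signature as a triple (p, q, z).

step 0: pivot -1 → sign −
step 1: pivot -1 → sign −
step 2: pivot 2 → sign +
step 3: pivot -1/2 → sign −
step 4: row/col 4 already zero → sign 0
signature = (1, 3, 1)

Answer: (1, 3, 1)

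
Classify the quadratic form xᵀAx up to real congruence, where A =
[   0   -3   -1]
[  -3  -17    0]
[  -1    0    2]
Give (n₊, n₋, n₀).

step 0: pivot -17 → sign −
step 1: pivot 9/17 → sign +
step 2: pivot 1/9 → sign +
signature = (2, 1, 0)

Answer: (2, 1, 0)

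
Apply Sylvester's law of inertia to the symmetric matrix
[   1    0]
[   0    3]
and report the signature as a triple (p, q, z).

Answer: (2, 0, 0)

Derivation:
step 0: pivot 1 → sign +
step 1: pivot 3 → sign +
signature = (2, 0, 0)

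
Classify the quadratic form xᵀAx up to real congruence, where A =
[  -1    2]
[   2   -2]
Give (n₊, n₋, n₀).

step 0: pivot -1 → sign −
step 1: pivot 2 → sign +
signature = (1, 1, 0)

Answer: (1, 1, 0)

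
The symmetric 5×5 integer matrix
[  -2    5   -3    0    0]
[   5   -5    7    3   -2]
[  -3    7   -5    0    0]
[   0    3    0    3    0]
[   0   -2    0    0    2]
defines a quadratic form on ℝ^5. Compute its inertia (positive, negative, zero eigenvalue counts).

Answer: (3, 2, 0)

Derivation:
step 0: pivot -2 → sign −
step 1: pivot 15/2 → sign +
step 2: pivot -8/15 → sign −
step 3: pivot 15/8 → sign +
step 4: pivot 6/5 → sign +
signature = (3, 2, 0)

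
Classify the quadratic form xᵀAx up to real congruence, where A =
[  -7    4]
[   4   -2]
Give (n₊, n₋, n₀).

step 0: pivot -7 → sign −
step 1: pivot 2/7 → sign +
signature = (1, 1, 0)

Answer: (1, 1, 0)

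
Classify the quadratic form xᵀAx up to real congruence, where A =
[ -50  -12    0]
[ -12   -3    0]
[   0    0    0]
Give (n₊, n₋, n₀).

step 0: pivot -50 → sign −
step 1: pivot -3/25 → sign −
step 2: row/col 2 already zero → sign 0
signature = (0, 2, 1)

Answer: (0, 2, 1)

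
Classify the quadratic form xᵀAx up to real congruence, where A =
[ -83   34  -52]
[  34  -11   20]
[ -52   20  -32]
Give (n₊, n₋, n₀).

Answer: (1, 1, 1)

Derivation:
step 0: pivot -83 → sign −
step 1: pivot 243/83 → sign +
step 2: row/col 2 already zero → sign 0
signature = (1, 1, 1)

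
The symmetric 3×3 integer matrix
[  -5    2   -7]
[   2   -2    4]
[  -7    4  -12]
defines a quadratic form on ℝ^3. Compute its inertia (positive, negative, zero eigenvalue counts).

step 0: pivot -5 → sign −
step 1: pivot -6/5 → sign −
step 2: pivot -1 → sign −
signature = (0, 3, 0)

Answer: (0, 3, 0)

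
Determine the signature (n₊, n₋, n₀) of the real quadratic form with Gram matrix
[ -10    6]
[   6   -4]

step 0: pivot -10 → sign −
step 1: pivot -2/5 → sign −
signature = (0, 2, 0)

Answer: (0, 2, 0)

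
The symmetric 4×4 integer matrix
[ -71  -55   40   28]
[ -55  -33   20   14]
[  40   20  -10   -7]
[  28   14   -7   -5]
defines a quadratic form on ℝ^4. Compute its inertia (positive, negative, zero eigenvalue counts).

Answer: (1, 3, 0)

Derivation:
step 0: pivot -71 → sign −
step 1: pivot 682/71 → sign +
step 2: pivot -10/341 → sign −
step 3: pivot -1/10 → sign −
signature = (1, 3, 0)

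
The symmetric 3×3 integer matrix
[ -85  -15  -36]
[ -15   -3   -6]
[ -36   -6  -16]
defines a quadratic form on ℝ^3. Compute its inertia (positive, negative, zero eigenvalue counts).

Answer: (0, 3, 0)

Derivation:
step 0: pivot -85 → sign −
step 1: pivot -6/17 → sign −
step 2: pivot -2/5 → sign −
signature = (0, 3, 0)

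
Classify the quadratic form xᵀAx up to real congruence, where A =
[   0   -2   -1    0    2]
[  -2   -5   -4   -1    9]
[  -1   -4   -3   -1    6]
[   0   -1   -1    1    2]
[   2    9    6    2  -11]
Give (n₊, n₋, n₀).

step 0: pivot -5 → sign −
step 1: pivot 4/5 → sign +
step 2: pivot -1/4 → sign −
step 3: pivot 2 → sign +
step 4: pivot 3/2 → sign +
signature = (3, 2, 0)

Answer: (3, 2, 0)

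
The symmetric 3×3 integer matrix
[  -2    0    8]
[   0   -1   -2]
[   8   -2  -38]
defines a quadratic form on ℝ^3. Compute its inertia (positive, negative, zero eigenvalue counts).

step 0: pivot -2 → sign −
step 1: pivot -1 → sign −
step 2: pivot -2 → sign −
signature = (0, 3, 0)

Answer: (0, 3, 0)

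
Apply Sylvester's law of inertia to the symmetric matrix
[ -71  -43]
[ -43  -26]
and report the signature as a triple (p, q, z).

Answer: (1, 1, 0)

Derivation:
step 0: pivot -71 → sign −
step 1: pivot 3/71 → sign +
signature = (1, 1, 0)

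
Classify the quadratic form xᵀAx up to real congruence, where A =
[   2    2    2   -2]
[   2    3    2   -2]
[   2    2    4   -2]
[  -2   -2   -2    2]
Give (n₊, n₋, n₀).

Answer: (3, 0, 1)

Derivation:
step 0: pivot 2 → sign +
step 1: pivot 1 → sign +
step 2: pivot 2 → sign +
step 3: row/col 3 already zero → sign 0
signature = (3, 0, 1)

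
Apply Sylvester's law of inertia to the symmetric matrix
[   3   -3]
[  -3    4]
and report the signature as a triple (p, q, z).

Answer: (2, 0, 0)

Derivation:
step 0: pivot 3 → sign +
step 1: pivot 1 → sign +
signature = (2, 0, 0)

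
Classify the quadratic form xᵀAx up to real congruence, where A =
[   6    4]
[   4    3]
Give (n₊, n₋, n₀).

Answer: (2, 0, 0)

Derivation:
step 0: pivot 6 → sign +
step 1: pivot 1/3 → sign +
signature = (2, 0, 0)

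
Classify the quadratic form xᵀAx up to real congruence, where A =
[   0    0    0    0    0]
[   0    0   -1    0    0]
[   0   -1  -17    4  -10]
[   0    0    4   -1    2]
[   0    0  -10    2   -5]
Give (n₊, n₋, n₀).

Answer: (1, 3, 1)

Derivation:
step 0: pivot -17 → sign −
step 1: pivot 1/17 → sign +
step 2: pivot -1 → sign −
step 3: pivot -1 → sign −
step 4: row/col 4 already zero → sign 0
signature = (1, 3, 1)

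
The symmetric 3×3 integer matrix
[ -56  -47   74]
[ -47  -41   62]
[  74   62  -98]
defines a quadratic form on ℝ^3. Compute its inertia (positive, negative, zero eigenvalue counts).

step 0: pivot -56 → sign −
step 1: pivot -87/56 → sign −
step 2: pivot -6/29 → sign −
signature = (0, 3, 0)

Answer: (0, 3, 0)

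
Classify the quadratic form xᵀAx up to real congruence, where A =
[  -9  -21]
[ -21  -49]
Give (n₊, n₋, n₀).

step 0: pivot -9 → sign −
step 1: row/col 1 already zero → sign 0
signature = (0, 1, 1)

Answer: (0, 1, 1)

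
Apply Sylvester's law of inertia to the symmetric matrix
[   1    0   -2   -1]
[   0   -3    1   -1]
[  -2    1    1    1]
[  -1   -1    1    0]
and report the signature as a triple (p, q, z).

step 0: pivot 1 → sign +
step 1: pivot -3 → sign −
step 2: pivot -8/3 → sign −
step 3: row/col 3 already zero → sign 0
signature = (1, 2, 1)

Answer: (1, 2, 1)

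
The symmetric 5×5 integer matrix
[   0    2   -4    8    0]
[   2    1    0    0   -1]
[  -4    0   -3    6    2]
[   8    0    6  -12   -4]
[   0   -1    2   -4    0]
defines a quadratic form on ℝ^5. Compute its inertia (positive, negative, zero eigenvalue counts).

step 0: pivot 1 → sign +
step 1: pivot -4 → sign −
step 2: pivot 1 → sign +
step 3: row/col 3 already zero → sign 0
step 4: row/col 4 already zero → sign 0
signature = (2, 1, 2)

Answer: (2, 1, 2)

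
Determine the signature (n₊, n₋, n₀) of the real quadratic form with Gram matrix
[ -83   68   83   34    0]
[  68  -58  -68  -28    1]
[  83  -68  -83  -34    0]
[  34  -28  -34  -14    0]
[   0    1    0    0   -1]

step 0: pivot -83 → sign −
step 1: pivot -190/83 → sign −
step 2: pivot -6/95 → sign −
step 3: pivot -1/2 → sign −
step 4: row/col 4 already zero → sign 0
signature = (0, 4, 1)

Answer: (0, 4, 1)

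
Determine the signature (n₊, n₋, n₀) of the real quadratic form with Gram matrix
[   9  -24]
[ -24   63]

Answer: (1, 1, 0)

Derivation:
step 0: pivot 9 → sign +
step 1: pivot -1 → sign −
signature = (1, 1, 0)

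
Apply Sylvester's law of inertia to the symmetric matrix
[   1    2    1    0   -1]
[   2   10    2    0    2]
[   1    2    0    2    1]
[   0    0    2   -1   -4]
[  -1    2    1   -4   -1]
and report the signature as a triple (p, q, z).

Answer: (3, 2, 0)

Derivation:
step 0: pivot 1 → sign +
step 1: pivot 6 → sign +
step 2: pivot -1 → sign −
step 3: pivot 3 → sign +
step 4: pivot -2/3 → sign −
signature = (3, 2, 0)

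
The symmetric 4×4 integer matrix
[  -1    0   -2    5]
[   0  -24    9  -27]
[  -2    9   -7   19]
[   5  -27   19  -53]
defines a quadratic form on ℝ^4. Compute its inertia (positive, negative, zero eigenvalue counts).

Answer: (1, 3, 0)

Derivation:
step 0: pivot -1 → sign −
step 1: pivot -24 → sign −
step 2: pivot 3/8 → sign +
step 3: pivot -1 → sign −
signature = (1, 3, 0)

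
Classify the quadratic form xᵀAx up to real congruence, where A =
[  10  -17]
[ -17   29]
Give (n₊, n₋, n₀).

Answer: (2, 0, 0)

Derivation:
step 0: pivot 10 → sign +
step 1: pivot 1/10 → sign +
signature = (2, 0, 0)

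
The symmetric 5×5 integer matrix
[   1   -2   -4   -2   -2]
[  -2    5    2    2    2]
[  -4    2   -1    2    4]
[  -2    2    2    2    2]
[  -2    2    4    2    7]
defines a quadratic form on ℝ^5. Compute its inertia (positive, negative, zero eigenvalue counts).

step 0: pivot 1 → sign +
step 1: pivot 1 → sign +
step 2: pivot -53 → sign −
step 3: pivot 6/53 → sign +
step 4: pivot 1 → sign +
signature = (4, 1, 0)

Answer: (4, 1, 0)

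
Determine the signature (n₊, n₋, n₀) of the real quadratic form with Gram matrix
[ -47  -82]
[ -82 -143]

Answer: (1, 1, 0)

Derivation:
step 0: pivot -47 → sign −
step 1: pivot 3/47 → sign +
signature = (1, 1, 0)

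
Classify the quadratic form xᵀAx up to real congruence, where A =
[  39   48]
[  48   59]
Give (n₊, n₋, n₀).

step 0: pivot 39 → sign +
step 1: pivot -1/13 → sign −
signature = (1, 1, 0)

Answer: (1, 1, 0)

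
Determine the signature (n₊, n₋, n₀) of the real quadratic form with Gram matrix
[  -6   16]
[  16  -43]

step 0: pivot -6 → sign −
step 1: pivot -1/3 → sign −
signature = (0, 2, 0)

Answer: (0, 2, 0)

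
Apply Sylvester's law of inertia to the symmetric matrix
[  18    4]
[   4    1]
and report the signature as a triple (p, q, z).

Answer: (2, 0, 0)

Derivation:
step 0: pivot 18 → sign +
step 1: pivot 1/9 → sign +
signature = (2, 0, 0)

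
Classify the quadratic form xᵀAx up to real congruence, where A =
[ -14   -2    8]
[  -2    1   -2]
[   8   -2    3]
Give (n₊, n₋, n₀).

Answer: (1, 2, 0)

Derivation:
step 0: pivot -14 → sign −
step 1: pivot 9/7 → sign +
step 2: pivot -1/9 → sign −
signature = (1, 2, 0)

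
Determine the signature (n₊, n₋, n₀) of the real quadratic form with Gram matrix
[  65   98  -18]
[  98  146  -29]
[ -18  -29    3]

Answer: (1, 2, 0)

Derivation:
step 0: pivot 65 → sign +
step 1: pivot -114/65 → sign −
step 2: pivot -1/114 → sign −
signature = (1, 2, 0)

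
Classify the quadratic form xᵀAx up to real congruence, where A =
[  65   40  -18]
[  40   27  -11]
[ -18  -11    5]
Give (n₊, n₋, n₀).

step 0: pivot 65 → sign +
step 1: pivot 31/13 → sign +
step 2: pivot 2/155 → sign +
signature = (3, 0, 0)

Answer: (3, 0, 0)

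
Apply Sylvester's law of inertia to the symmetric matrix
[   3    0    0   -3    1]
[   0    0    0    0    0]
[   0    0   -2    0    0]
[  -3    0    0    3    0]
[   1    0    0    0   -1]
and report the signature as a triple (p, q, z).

Answer: (2, 2, 1)

Derivation:
step 0: pivot 3 → sign +
step 1: pivot -2 → sign −
step 2: pivot -4/3 → sign −
step 3: pivot 3/4 → sign +
step 4: row/col 4 already zero → sign 0
signature = (2, 2, 1)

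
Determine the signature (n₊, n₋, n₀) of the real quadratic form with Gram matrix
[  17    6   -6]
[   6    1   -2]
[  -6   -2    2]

Answer: (1, 2, 0)

Derivation:
step 0: pivot 17 → sign +
step 1: pivot -19/17 → sign −
step 2: pivot -2/19 → sign −
signature = (1, 2, 0)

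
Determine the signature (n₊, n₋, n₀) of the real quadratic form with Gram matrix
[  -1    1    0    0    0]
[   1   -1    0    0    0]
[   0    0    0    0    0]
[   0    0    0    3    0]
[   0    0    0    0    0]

Answer: (1, 1, 3)

Derivation:
step 0: pivot -1 → sign −
step 1: pivot 3 → sign +
step 2: row/col 2 already zero → sign 0
step 3: row/col 3 already zero → sign 0
step 4: row/col 4 already zero → sign 0
signature = (1, 1, 3)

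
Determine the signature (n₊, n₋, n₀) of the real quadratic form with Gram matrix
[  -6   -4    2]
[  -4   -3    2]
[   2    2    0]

Answer: (1, 2, 0)

Derivation:
step 0: pivot -6 → sign −
step 1: pivot -1/3 → sign −
step 2: pivot 2 → sign +
signature = (1, 2, 0)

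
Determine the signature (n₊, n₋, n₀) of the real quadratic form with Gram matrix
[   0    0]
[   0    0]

Answer: (0, 0, 2)

Derivation:
step 0: row/col 0 already zero → sign 0
step 1: row/col 1 already zero → sign 0
signature = (0, 0, 2)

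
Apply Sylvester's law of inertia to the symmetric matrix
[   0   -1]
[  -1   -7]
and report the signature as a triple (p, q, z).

step 0: pivot -7 → sign −
step 1: pivot 1/7 → sign +
signature = (1, 1, 0)

Answer: (1, 1, 0)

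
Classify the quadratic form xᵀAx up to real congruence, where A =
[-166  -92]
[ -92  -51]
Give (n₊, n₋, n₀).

Answer: (0, 2, 0)

Derivation:
step 0: pivot -166 → sign −
step 1: pivot -1/83 → sign −
signature = (0, 2, 0)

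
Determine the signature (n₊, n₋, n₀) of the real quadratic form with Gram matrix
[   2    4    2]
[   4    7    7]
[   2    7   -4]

step 0: pivot 2 → sign +
step 1: pivot -1 → sign −
step 2: pivot 3 → sign +
signature = (2, 1, 0)

Answer: (2, 1, 0)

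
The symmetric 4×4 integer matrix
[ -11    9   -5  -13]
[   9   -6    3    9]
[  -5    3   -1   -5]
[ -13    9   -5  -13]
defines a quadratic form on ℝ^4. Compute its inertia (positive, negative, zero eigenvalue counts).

Answer: (2, 1, 1)

Derivation:
step 0: pivot -11 → sign −
step 1: pivot 15/11 → sign +
step 2: pivot 2/5 → sign +
step 3: row/col 3 already zero → sign 0
signature = (2, 1, 1)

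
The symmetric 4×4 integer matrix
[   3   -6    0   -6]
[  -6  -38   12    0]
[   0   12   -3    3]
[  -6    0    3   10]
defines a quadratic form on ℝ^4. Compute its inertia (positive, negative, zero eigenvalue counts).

step 0: pivot 3 → sign +
step 1: pivot -50 → sign −
step 2: pivot -3/25 → sign −
step 3: pivot 1 → sign +
signature = (2, 2, 0)

Answer: (2, 2, 0)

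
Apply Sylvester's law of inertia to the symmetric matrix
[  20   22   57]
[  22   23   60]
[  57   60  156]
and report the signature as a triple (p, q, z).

step 0: pivot 20 → sign +
step 1: pivot -6/5 → sign −
step 2: pivot -3/8 → sign −
signature = (1, 2, 0)

Answer: (1, 2, 0)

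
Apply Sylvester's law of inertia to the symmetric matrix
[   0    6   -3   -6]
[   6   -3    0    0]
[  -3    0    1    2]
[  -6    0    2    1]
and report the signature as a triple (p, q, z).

Answer: (2, 2, 0)

Derivation:
step 0: pivot -3 → sign −
step 1: pivot 12 → sign +
step 2: pivot 1/4 → sign +
step 3: pivot -3 → sign −
signature = (2, 2, 0)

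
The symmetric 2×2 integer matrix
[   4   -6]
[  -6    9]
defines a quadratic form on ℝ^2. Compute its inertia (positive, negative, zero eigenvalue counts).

step 0: pivot 4 → sign +
step 1: row/col 1 already zero → sign 0
signature = (1, 0, 1)

Answer: (1, 0, 1)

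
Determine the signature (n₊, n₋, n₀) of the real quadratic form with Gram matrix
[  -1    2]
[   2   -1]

Answer: (1, 1, 0)

Derivation:
step 0: pivot -1 → sign −
step 1: pivot 3 → sign +
signature = (1, 1, 0)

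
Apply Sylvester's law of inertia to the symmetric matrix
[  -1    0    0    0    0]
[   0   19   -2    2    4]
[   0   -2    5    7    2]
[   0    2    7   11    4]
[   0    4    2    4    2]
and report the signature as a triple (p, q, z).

step 0: pivot -1 → sign −
step 1: pivot 19 → sign +
step 2: pivot 91/19 → sign +
step 3: pivot -6/91 → sign −
step 4: row/col 4 already zero → sign 0
signature = (2, 2, 1)

Answer: (2, 2, 1)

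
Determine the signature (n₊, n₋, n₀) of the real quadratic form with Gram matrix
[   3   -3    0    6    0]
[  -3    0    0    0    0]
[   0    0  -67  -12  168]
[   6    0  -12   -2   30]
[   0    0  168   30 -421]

step 0: pivot 3 → sign +
step 1: pivot -3 → sign −
step 2: pivot -67 → sign −
step 3: pivot 10/67 → sign +
step 4: pivot 1/5 → sign +
signature = (3, 2, 0)

Answer: (3, 2, 0)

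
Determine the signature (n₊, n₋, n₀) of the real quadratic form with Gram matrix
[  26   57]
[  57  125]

Answer: (2, 0, 0)

Derivation:
step 0: pivot 26 → sign +
step 1: pivot 1/26 → sign +
signature = (2, 0, 0)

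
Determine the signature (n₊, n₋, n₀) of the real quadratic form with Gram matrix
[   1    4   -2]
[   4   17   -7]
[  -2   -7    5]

step 0: pivot 1 → sign +
step 1: pivot 1 → sign +
step 2: row/col 2 already zero → sign 0
signature = (2, 0, 1)

Answer: (2, 0, 1)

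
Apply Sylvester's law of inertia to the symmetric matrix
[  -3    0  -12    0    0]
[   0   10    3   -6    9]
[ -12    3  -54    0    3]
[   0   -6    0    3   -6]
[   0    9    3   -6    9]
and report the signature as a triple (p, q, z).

Answer: (2, 3, 0)

Derivation:
step 0: pivot -3 → sign −
step 1: pivot 10 → sign +
step 2: pivot -69/10 → sign −
step 3: pivot -3/23 → sign −
step 4: pivot 3 → sign +
signature = (2, 3, 0)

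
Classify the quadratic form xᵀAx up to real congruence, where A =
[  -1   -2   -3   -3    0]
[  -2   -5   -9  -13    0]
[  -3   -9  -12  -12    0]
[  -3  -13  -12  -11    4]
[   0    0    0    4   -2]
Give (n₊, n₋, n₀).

Answer: (2, 3, 0)

Derivation:
step 0: pivot -1 → sign −
step 1: pivot -1 → sign −
step 2: pivot 6 → sign +
step 3: pivot -7 → sign −
step 4: pivot 2/7 → sign +
signature = (2, 3, 0)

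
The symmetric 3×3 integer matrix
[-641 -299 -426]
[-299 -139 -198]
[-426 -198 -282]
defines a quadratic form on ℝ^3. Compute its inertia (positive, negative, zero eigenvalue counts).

step 0: pivot -641 → sign −
step 1: pivot 302/641 → sign +
step 2: pivot 6/151 → sign +
signature = (2, 1, 0)

Answer: (2, 1, 0)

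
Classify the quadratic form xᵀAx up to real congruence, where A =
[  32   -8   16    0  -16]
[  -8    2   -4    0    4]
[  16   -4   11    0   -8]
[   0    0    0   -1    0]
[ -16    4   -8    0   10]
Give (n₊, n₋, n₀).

Answer: (3, 1, 1)

Derivation:
step 0: pivot 32 → sign +
step 1: pivot 3 → sign +
step 2: pivot -1 → sign −
step 3: pivot 2 → sign +
step 4: row/col 4 already zero → sign 0
signature = (3, 1, 1)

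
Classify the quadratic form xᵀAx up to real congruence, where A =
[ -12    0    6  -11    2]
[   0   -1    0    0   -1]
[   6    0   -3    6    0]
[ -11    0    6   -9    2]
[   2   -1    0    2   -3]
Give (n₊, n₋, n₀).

step 0: pivot -12 → sign −
step 1: pivot -1 → sign −
step 2: pivot 13/12 → sign +
step 3: pivot -3/13 → sign −
step 4: pivot 2 → sign +
signature = (2, 3, 0)

Answer: (2, 3, 0)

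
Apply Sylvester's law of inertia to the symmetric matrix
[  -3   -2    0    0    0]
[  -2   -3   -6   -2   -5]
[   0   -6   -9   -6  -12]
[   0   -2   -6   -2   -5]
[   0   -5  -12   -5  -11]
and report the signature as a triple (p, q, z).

step 0: pivot -3 → sign −
step 1: pivot -5/3 → sign −
step 2: pivot 63/5 → sign +
step 3: pivot 2/7 → sign +
step 4: pivot 1/2 → sign +
signature = (3, 2, 0)

Answer: (3, 2, 0)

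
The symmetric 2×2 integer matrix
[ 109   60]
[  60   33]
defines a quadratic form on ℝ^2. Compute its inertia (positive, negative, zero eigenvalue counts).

step 0: pivot 109 → sign +
step 1: pivot -3/109 → sign −
signature = (1, 1, 0)

Answer: (1, 1, 0)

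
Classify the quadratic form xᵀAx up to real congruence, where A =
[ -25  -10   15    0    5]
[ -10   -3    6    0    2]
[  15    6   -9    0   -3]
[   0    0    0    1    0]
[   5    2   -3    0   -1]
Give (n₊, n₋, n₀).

Answer: (2, 1, 2)

Derivation:
step 0: pivot -25 → sign −
step 1: pivot 1 → sign +
step 2: pivot 1 → sign +
step 3: row/col 3 already zero → sign 0
step 4: row/col 4 already zero → sign 0
signature = (2, 1, 2)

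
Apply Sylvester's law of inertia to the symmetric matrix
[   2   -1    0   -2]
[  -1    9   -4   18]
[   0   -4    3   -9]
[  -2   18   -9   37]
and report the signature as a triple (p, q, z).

step 0: pivot 2 → sign +
step 1: pivot 17/2 → sign +
step 2: pivot 19/17 → sign +
step 3: pivot 2/19 → sign +
signature = (4, 0, 0)

Answer: (4, 0, 0)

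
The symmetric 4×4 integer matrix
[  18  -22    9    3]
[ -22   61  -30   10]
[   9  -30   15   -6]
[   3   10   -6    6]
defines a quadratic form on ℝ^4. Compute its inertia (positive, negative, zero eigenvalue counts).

step 0: pivot 18 → sign +
step 1: pivot 307/9 → sign +
step 2: pivot -51/614 → sign −
step 3: pivot 3/17 → sign +
signature = (3, 1, 0)

Answer: (3, 1, 0)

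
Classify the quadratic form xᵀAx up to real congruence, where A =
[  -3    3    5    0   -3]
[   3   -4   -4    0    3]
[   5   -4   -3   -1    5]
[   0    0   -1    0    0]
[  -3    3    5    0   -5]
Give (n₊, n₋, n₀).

Answer: (1, 4, 0)

Derivation:
step 0: pivot -3 → sign −
step 1: pivot -1 → sign −
step 2: pivot 19/3 → sign +
step 3: pivot -3/19 → sign −
step 4: pivot -2 → sign −
signature = (1, 4, 0)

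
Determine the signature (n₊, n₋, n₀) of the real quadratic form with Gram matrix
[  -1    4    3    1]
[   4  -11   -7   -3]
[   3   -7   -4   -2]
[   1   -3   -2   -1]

Answer: (1, 2, 1)

Derivation:
step 0: pivot -1 → sign −
step 1: pivot 5 → sign +
step 2: pivot -1/5 → sign −
step 3: row/col 3 already zero → sign 0
signature = (1, 2, 1)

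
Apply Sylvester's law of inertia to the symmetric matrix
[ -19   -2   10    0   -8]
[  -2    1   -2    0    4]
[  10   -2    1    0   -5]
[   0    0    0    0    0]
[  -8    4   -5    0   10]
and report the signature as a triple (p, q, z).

Answer: (2, 2, 1)

Derivation:
step 0: pivot -19 → sign −
step 1: pivot 23/19 → sign +
step 2: pivot -33/23 → sign −
step 3: pivot 3/11 → sign +
step 4: row/col 4 already zero → sign 0
signature = (2, 2, 1)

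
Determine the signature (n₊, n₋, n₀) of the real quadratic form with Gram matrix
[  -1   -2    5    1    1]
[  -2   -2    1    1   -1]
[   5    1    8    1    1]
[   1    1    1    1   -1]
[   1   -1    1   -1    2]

Answer: (3, 2, 0)

Derivation:
step 0: pivot -1 → sign −
step 1: pivot 2 → sign +
step 2: pivot -15/2 → sign −
step 3: pivot 9/5 → sign +
step 4: pivot 1 → sign +
signature = (3, 2, 0)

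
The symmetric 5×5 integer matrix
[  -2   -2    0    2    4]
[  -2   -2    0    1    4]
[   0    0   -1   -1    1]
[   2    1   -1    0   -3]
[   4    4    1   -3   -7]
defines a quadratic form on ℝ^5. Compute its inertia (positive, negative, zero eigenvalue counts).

Answer: (2, 3, 0)

Derivation:
step 0: pivot -2 → sign −
step 1: pivot -1 → sign −
step 2: pivot 3 → sign +
step 3: pivot -1/3 → sign −
step 4: pivot 2 → sign +
signature = (2, 3, 0)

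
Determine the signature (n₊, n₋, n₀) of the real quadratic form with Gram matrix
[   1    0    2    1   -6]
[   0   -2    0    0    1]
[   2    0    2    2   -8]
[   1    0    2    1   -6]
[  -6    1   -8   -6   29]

Answer: (2, 2, 1)

Derivation:
step 0: pivot 1 → sign +
step 1: pivot -2 → sign −
step 2: pivot -2 → sign −
step 3: pivot 3/2 → sign +
step 4: row/col 4 already zero → sign 0
signature = (2, 2, 1)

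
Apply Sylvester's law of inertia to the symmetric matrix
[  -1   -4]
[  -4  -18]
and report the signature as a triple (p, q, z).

Answer: (0, 2, 0)

Derivation:
step 0: pivot -1 → sign −
step 1: pivot -2 → sign −
signature = (0, 2, 0)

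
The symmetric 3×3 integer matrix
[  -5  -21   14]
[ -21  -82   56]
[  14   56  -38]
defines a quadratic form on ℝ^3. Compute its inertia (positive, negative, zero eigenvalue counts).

step 0: pivot -5 → sign −
step 1: pivot 31/5 → sign +
step 2: pivot -2/31 → sign −
signature = (1, 2, 0)

Answer: (1, 2, 0)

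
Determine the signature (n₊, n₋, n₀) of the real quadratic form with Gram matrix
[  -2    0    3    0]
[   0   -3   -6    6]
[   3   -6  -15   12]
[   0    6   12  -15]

Answer: (1, 3, 0)

Derivation:
step 0: pivot -2 → sign −
step 1: pivot -3 → sign −
step 2: pivot 3/2 → sign +
step 3: pivot -3 → sign −
signature = (1, 3, 0)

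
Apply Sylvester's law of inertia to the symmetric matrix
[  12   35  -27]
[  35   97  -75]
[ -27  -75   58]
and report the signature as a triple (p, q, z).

step 0: pivot 12 → sign +
step 1: pivot -61/12 → sign −
step 2: pivot 1/61 → sign +
signature = (2, 1, 0)

Answer: (2, 1, 0)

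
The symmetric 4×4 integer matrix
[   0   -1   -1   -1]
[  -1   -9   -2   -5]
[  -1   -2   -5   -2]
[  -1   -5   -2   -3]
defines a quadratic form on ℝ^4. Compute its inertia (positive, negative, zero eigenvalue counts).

step 0: pivot -9 → sign −
step 1: pivot 1/9 → sign +
step 2: pivot -10 → sign −
step 3: pivot -2/5 → sign −
signature = (1, 3, 0)

Answer: (1, 3, 0)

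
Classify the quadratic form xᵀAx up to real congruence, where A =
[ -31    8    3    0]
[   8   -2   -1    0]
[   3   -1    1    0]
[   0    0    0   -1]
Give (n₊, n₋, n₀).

step 0: pivot -31 → sign −
step 1: pivot 2/31 → sign +
step 2: pivot 1/2 → sign +
step 3: pivot -1 → sign −
signature = (2, 2, 0)

Answer: (2, 2, 0)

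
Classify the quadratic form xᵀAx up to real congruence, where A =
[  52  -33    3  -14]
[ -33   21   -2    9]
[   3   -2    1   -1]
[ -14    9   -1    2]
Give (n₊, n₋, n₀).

step 0: pivot 52 → sign +
step 1: pivot 3/52 → sign +
step 2: pivot 2/3 → sign +
step 3: pivot -2 → sign −
signature = (3, 1, 0)

Answer: (3, 1, 0)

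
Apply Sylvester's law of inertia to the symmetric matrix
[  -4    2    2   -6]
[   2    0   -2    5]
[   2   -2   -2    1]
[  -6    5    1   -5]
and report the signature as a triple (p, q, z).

Answer: (1, 2, 1)

Derivation:
step 0: pivot -4 → sign −
step 1: pivot 1 → sign +
step 2: pivot -2 → sign −
step 3: row/col 3 already zero → sign 0
signature = (1, 2, 1)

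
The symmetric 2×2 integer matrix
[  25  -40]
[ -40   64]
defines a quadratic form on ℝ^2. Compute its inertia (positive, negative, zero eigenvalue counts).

step 0: pivot 25 → sign +
step 1: row/col 1 already zero → sign 0
signature = (1, 0, 1)

Answer: (1, 0, 1)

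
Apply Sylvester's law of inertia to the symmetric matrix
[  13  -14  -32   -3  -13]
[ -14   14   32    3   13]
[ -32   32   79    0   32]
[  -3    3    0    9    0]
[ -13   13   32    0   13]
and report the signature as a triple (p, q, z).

Answer: (3, 1, 1)

Derivation:
step 0: pivot 13 → sign +
step 1: pivot -14/13 → sign −
step 2: pivot 41/7 → sign +
step 3: pivot 27/82 → sign +
step 4: row/col 4 already zero → sign 0
signature = (3, 1, 1)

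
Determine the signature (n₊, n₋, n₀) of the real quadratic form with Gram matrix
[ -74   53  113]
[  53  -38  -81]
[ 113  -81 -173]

step 0: pivot -74 → sign −
step 1: pivot -3/74 → sign −
step 2: pivot -1/3 → sign −
signature = (0, 3, 0)

Answer: (0, 3, 0)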